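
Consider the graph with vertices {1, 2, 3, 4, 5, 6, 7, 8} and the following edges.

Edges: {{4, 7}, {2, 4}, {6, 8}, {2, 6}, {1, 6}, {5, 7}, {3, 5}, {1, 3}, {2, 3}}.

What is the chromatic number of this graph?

The cycle 4-2-3-5-7-4 has odd length 5, so it cannot be 2-colored; at least 3 colors are needed.
3 colors suffice: color a → {3, 6, 7}; color b → {1, 2, 5, 8}; color c → {4}. No two adjacent vertices share a color.

3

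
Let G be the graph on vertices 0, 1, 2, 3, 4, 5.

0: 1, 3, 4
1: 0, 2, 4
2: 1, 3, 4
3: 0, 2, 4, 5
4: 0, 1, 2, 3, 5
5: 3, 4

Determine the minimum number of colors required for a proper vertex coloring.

3

0, 1, 4 are pairwise adjacent, so at least 3 colors are needed.
One proper 3-coloring: 0=c, 1=b, 2=c, 3=b, 4=a, 5=c. Every edge joins two different colors.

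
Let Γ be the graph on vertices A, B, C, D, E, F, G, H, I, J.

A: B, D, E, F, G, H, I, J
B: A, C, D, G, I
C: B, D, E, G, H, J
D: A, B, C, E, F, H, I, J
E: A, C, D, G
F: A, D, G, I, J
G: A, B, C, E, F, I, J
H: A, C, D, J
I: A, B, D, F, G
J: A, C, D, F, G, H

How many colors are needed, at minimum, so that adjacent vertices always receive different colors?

4

A, F, G, I are mutually adjacent (a clique of size 4), so at least 4 colors are needed.
4 colors suffice: A=blue, B=yellow, C=blue, D=red, E=green, F=yellow, G=red, H=yellow, I=green, J=green. Each edge has distinct colors on its endpoints.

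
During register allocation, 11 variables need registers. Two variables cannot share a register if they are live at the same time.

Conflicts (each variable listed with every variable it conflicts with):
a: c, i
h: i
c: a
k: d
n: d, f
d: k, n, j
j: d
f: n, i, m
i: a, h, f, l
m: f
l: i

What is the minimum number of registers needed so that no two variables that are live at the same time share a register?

d and j conflict, so at least 2 registers are needed.
2 registers suffice: register 1 → {c, k, n, j, i, m}; register 2 → {a, h, d, f, l}. No two conflicting variables share a register.

2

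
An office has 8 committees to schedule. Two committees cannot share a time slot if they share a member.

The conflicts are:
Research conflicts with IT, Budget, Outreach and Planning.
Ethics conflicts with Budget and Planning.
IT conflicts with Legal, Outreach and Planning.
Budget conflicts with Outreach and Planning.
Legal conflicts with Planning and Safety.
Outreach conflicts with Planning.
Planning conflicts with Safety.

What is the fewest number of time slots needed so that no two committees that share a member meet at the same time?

4

Research, Budget, Outreach, Planning pairwise conflict, so at least 4 time slots are needed.
4 time slots suffice: time slot 1 → {Planning}; time slot 2 → {Ethics, Legal, Outreach}; time slot 3 → {IT, Budget, Safety}; time slot 4 → {Research}. Each listed conflict is separated.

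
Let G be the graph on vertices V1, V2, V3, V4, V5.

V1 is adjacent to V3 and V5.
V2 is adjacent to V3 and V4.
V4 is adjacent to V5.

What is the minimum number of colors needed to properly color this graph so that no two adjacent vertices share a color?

The cycle V4-V5-V1-V3-V2-V4 has odd length 5, so it cannot be 2-colored; at least 3 colors are needed.
3 colors suffice: color 1 → {V1, V2}; color 2 → {V3, V5}; color 3 → {V4}. Each edge has distinct colors on its endpoints.

3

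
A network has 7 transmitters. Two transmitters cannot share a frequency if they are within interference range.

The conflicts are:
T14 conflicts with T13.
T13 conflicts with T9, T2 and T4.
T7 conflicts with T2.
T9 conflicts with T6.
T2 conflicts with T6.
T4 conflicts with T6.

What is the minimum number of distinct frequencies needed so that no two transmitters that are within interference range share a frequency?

2

T13 and T4 conflict, so at least 2 frequencies are needed.
2 frequencies suffice: frequency 1 → {T13, T7, T6}; frequency 2 → {T14, T9, T2, T4}. No two conflicting transmitters share a frequency.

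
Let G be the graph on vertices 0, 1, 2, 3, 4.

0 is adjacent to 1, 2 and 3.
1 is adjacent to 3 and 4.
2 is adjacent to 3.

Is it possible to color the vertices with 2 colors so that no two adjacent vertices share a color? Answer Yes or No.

0, 2, 3 are mutually adjacent, so at least 3 colors are needed.
So 2 colors are not enough.

No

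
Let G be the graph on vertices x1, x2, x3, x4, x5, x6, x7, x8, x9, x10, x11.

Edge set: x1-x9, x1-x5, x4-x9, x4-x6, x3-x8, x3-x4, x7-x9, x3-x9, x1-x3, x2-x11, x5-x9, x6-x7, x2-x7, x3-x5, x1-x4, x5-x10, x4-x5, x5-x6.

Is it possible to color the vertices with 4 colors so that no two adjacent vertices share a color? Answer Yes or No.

No

x1, x3, x4, x5, x9 are mutually adjacent (a clique of size 5), so at least 5 colors are needed.
So 4 colors are not enough.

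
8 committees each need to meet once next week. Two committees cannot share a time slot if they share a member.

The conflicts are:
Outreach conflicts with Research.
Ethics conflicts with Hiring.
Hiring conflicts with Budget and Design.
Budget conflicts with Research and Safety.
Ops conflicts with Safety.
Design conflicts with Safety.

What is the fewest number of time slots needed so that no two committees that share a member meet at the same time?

Budget and Safety conflict, so at least 2 time slots are needed.
A valid assignment using 2 time slots: Outreach=1, Ethics=1, Hiring=2, Budget=1, Ops=1, Design=1, Research=2, Safety=2. Each listed conflict is separated.

2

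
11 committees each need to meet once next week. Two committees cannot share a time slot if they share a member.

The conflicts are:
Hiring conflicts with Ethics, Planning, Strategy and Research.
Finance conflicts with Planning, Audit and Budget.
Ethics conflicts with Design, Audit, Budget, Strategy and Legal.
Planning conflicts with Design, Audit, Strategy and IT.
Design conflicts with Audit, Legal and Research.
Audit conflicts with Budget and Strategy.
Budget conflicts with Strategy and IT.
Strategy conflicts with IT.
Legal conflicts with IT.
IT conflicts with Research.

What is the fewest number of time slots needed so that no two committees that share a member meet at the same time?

4

Ethics, Audit, Budget, Strategy all conflict with each other, so at least 4 time slots are needed.
Using 4 time slots: Hiring=3, Finance=1, Ethics=2, Planning=2, Design=1, Audit=3, Budget=4, Strategy=1, Legal=4, IT=3, Research=2. No two conflicting committees share a time slot.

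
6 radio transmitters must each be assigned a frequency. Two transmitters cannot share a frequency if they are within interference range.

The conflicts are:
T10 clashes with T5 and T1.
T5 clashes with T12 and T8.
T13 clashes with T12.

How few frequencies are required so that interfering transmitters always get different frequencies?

T10 and T5 conflict, so at least 2 frequencies are needed.
2 frequencies suffice: T10=2, T5=1, T1=1, T13=1, T12=2, T8=2. Each listed conflict is separated.

2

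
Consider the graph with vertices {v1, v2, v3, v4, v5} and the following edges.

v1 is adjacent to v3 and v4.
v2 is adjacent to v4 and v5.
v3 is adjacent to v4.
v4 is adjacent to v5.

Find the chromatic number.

v2, v4, v5 are mutually adjacent, so at least 3 colors are needed.
A valid assignment using 3 colors: v1=B, v2=B, v3=G, v4=R, v5=G. No two adjacent vertices share a color.

3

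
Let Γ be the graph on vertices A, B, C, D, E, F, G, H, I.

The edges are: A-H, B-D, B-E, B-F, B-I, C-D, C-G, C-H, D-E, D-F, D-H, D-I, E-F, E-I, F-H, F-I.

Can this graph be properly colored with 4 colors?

No

B, D, E, F, I form a clique, so at least 5 colors are needed.
So 4 colors are not enough.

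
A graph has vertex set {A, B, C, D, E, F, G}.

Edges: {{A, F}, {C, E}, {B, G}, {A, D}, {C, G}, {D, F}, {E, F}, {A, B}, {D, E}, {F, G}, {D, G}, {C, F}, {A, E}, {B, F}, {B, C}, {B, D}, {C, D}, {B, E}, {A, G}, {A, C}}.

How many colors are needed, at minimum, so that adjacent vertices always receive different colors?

A, B, C, D, E, F are mutually adjacent (a clique of size 6), so at least 6 colors are needed.
A valid assignment using 6 colors: A=1, B=5, C=4, D=3, E=6, F=2, G=6. Every edge joins two different colors.

6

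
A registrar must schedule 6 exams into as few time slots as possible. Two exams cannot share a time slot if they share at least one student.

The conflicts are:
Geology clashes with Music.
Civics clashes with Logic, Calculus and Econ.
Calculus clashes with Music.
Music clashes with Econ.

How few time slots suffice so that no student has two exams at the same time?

2

Civics and Logic conflict, so at least 2 time slots are needed.
2 time slots suffice: time slot 1 → {Civics, Music}; time slot 2 → {Geology, Logic, Calculus, Econ}. Every pair that conflicts lands in different time slots.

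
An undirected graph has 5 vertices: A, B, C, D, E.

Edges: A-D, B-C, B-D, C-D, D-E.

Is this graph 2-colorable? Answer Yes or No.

B, C, D are mutually adjacent, so at least 3 colors are needed.
So 2 colors are not enough.

No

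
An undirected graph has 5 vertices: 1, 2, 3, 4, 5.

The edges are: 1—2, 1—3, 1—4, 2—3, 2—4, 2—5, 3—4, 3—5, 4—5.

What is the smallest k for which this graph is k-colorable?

1, 2, 3, 4 form a clique, so at least 4 colors are needed.
4 colors suffice: color red → {3}; color blue → {4}; color green → {2}; color yellow → {1, 5}. No two adjacent vertices share a color.

4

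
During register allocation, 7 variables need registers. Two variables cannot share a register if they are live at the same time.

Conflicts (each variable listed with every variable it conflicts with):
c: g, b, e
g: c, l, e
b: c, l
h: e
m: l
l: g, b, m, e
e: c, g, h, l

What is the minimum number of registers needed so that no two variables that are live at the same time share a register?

3

g, l, e are mutually in conflict, so at least 3 registers are needed.
3 registers suffice: register 1 → {c, h, l}; register 2 → {b, m, e}; register 3 → {g}. Every pair that conflicts lands in different registers.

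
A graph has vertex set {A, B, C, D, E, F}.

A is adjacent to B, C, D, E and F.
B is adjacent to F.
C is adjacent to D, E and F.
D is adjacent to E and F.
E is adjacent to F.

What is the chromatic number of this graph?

A, C, D, E, F are pairwise adjacent (a clique of size 5), so at least 5 colors are needed.
5 colors suffice: A=red, B=green, C=yellow, D=purple, E=green, F=blue. Every edge joins two different colors.

5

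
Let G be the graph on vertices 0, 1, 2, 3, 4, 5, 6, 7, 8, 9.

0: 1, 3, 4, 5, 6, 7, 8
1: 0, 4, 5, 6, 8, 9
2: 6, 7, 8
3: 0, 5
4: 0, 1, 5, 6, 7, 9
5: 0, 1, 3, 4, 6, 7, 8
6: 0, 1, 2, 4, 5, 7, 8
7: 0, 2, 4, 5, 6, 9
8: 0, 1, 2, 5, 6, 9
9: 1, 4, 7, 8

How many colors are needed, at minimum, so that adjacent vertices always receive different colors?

5

0, 4, 5, 6, 7 are mutually adjacent (a clique of size 5), so at least 5 colors are needed.
5 colors suffice: color red → {2, 5, 9}; color blue → {0}; color green → {3, 6}; color yellow → {1, 7}; color purple → {4, 8}. Every edge joins two different colors.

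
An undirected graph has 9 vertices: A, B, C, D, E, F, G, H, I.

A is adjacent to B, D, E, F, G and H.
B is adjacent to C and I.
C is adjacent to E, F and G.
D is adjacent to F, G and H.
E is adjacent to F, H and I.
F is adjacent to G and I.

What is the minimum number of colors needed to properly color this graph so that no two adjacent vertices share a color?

A, D, F, G are pairwise adjacent (a clique of size 4), so at least 4 colors are needed.
One proper 4-coloring: A=blue, B=red, C=blue, D=green, E=green, F=red, G=yellow, H=red, I=blue. Each edge has distinct colors on its endpoints.

4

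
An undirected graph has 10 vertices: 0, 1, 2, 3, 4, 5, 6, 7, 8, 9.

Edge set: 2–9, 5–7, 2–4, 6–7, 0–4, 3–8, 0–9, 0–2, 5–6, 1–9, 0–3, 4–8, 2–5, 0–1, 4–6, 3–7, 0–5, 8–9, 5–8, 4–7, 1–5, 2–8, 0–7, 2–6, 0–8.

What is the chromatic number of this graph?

0, 2, 8, 9 form a clique, so at least 4 colors are needed.
4 colors suffice: color a → {0, 6}; color b → {1, 7, 8}; color c → {3, 4, 5, 9}; color d → {2}. Each edge has distinct colors on its endpoints.

4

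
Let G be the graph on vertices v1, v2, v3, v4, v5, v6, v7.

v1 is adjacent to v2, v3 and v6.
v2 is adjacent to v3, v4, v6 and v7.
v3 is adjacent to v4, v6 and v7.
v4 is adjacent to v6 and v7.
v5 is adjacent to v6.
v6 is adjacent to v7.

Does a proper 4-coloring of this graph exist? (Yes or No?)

v2, v3, v4, v6, v7 are mutually adjacent (a clique of size 5), so at least 5 colors are needed.
So 4 colors are not enough.

No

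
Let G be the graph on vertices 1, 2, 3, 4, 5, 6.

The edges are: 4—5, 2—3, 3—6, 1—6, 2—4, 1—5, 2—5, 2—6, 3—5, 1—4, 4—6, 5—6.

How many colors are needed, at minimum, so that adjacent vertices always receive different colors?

2, 4, 5, 6 form a clique, so at least 4 colors are needed.
One proper 4-coloring: 1=c, 2=c, 3=d, 4=d, 5=b, 6=a. Each edge has distinct colors on its endpoints.

4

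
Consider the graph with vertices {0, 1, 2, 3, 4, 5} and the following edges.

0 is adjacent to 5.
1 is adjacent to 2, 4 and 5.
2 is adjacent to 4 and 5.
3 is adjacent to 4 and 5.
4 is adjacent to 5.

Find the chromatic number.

1, 2, 4, 5 are pairwise adjacent (a clique of size 4), so at least 4 colors are needed.
4 colors suffice: color red → {5}; color blue → {0, 4}; color green → {1, 3}; color yellow → {2}. Each edge has distinct colors on its endpoints.

4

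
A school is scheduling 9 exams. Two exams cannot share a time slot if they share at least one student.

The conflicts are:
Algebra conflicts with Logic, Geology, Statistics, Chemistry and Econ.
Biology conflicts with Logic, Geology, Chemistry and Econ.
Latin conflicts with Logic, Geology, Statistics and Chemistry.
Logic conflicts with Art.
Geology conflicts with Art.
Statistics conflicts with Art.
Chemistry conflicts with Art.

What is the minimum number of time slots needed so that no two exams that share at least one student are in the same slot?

2

Latin and Logic conflict, so at least 2 time slots are needed.
Using 2 time slots: Algebra=1, Biology=1, Latin=1, Logic=2, Geology=2, Statistics=2, Chemistry=2, Econ=2, Art=1. Each listed conflict is separated.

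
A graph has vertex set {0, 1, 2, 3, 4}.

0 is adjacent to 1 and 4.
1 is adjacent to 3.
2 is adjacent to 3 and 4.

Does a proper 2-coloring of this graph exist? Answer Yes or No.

No

The cycle 3-2-4-0-1-3 has odd length 5, so it cannot be 2-colored; at least 3 colors are needed.
So 2 colors are not enough.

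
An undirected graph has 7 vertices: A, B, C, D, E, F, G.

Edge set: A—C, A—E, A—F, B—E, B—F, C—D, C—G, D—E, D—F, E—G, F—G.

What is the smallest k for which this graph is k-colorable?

D and E are adjacent, so at least 2 colors are needed.
2 colors suffice: A=2, B=2, C=1, D=2, E=1, F=1, G=2. Each edge has distinct colors on its endpoints.

2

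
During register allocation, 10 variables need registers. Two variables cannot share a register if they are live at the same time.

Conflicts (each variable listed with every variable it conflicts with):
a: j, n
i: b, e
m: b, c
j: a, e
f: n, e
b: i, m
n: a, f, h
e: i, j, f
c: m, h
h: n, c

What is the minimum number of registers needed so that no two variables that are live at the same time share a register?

3

The cycle f-e-j-a-n-f has odd length 5, so it cannot be 2-colored; at least 3 registers are needed.
3 registers suffice: a=3, i=2, m=2, j=2, f=2, b=1, n=1, e=1, c=1, h=2. Each listed conflict is separated.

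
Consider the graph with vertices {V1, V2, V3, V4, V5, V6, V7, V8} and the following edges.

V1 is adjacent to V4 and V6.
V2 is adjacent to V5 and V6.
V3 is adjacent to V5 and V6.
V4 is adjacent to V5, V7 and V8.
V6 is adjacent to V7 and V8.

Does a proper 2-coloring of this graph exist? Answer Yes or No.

The cycle V4-V5-V3-V6-V1-V4 has odd length 5, so it cannot be 2-colored; at least 3 colors are needed.
So 2 colors are not enough.

No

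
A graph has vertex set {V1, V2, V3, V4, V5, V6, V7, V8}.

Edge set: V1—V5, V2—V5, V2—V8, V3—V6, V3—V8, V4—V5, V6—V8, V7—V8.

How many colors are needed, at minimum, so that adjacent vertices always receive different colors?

V3, V6, V8 are mutually adjacent, so at least 3 colors are needed.
One proper 3-coloring: V1=2, V2=2, V3=2, V4=2, V5=1, V6=3, V7=2, V8=1. Every edge joins two different colors.

3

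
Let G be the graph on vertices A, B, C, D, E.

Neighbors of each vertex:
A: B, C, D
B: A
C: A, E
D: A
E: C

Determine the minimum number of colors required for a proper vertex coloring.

2

A and C are adjacent, so at least 2 colors are needed.
2 colors suffice: color 1 → {A, E}; color 2 → {B, C, D}. Each edge has distinct colors on its endpoints.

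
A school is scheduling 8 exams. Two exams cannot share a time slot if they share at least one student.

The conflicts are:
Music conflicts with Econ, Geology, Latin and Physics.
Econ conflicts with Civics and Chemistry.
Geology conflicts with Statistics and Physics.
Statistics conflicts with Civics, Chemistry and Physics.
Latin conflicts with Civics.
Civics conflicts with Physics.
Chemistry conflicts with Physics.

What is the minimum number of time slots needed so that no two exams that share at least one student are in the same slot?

Music, Geology, Physics pairwise conflict, so at least 3 time slots are needed.
Using 3 time slots: Music=2, Econ=1, Geology=3, Statistics=2, Latin=1, Civics=3, Chemistry=3, Physics=1. Every pair that conflicts lands in different time slots.

3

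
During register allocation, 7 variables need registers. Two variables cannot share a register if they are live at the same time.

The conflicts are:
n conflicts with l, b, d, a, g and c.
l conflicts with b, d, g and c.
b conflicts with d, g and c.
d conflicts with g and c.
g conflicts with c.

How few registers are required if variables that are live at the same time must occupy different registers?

n, l, b, d, g, c are mutually in conflict, so at least 6 registers are needed.
6 registers suffice: register 1 → {n}; register 2 → {d, a}; register 3 → {b}; register 4 → {l}; register 5 → {g}; register 6 → {c}. Every pair that conflicts lands in different registers.

6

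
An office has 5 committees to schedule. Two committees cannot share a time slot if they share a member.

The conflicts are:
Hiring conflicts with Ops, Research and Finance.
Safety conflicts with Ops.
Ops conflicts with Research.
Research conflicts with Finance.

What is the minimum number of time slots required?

3

Hiring, Research, Finance are mutually in conflict, so at least 3 time slots are needed.
3 time slots suffice: time slot 1 → {Hiring, Safety}; time slot 2 → {Research}; time slot 3 → {Ops, Finance}. No two conflicting committees share a time slot.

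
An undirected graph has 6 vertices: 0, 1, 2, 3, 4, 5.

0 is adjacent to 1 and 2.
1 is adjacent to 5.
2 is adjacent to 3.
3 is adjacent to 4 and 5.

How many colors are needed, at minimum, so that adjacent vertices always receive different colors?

The cycle 3-2-0-1-5-3 has odd length 5, so it cannot be 2-colored; at least 3 colors are needed.
A valid assignment using 3 colors: 0=a, 1=b, 2=b, 3=a, 4=b, 5=c. Every edge joins two different colors.

3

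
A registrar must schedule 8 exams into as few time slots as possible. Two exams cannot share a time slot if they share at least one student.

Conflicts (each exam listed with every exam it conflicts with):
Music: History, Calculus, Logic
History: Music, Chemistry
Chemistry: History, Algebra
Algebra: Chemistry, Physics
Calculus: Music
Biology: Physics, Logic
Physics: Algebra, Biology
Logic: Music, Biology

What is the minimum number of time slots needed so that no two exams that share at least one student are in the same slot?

3

The cycle Biology-Physics-Algebra-Chemistry-History-Music-Logic-Biology has odd length 7, so it cannot be 2-colored; at least 3 time slots are needed.
3 time slots suffice: Music=1, History=2, Chemistry=1, Algebra=2, Calculus=2, Biology=1, Physics=3, Logic=2. Every pair that conflicts lands in different time slots.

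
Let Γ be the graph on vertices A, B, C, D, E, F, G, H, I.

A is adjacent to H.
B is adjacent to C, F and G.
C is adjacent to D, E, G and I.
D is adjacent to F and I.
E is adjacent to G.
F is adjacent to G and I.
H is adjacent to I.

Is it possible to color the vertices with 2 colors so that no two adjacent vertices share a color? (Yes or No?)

No

C, D, I are pairwise adjacent, so at least 3 colors are needed.
So 2 colors are not enough.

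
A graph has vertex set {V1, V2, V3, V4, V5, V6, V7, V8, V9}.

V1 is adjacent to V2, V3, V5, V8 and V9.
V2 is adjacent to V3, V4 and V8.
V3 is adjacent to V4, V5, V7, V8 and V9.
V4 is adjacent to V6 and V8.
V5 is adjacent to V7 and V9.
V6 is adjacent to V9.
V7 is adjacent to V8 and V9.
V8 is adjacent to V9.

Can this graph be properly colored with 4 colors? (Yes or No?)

Yes

The chromatic number is 4. V2, V3, V4, V8 are mutually adjacent (a clique of size 4), so at least 4 colors are needed.
A valid assignment using 4 colors: V1=4, V2=3, V3=1, V4=4, V5=2, V6=1, V7=4, V8=2, V9=3.
That is already a proper 4-coloring.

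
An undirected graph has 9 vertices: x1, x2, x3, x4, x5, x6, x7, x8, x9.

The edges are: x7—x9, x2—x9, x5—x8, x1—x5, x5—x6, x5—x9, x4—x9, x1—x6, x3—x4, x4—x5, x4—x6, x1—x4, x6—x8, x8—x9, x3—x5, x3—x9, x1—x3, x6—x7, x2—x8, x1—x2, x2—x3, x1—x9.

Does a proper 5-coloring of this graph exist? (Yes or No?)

Yes

The chromatic number is 5. x1, x3, x4, x5, x9 are mutually adjacent (a clique of size 5), so at least 5 colors are needed.
5 colors suffice: x1=3, x2=2, x3=5, x4=4, x5=2, x6=1, x7=2, x8=3, x9=1.
That is already a proper 5-coloring.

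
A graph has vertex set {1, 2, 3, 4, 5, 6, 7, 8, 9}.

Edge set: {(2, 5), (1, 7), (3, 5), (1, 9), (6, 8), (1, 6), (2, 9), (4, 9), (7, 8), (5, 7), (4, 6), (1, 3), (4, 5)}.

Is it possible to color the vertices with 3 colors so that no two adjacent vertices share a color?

Yes

The chromatic number is 3. The cycle 1-9-2-5-3-1 has odd length 5, so it cannot be 2-colored; at least 3 colors are needed.
3 colors suffice: color red → {1, 5, 8}; color blue → {3, 6, 7, 9}; color green → {2, 4}.
That is already a proper 3-coloring.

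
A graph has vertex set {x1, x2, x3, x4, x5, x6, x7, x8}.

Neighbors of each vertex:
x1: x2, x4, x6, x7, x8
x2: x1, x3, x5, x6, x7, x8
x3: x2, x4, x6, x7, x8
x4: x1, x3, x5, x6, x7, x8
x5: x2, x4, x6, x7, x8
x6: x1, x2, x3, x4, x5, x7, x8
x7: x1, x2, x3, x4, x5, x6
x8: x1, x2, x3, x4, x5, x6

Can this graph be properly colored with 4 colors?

Yes

The chromatic number is 4. x4, x5, x6, x7 form a clique, so at least 4 colors are needed.
4 colors suffice: color 1 → {x6}; color 2 → {x2, x4}; color 3 → {x7, x8}; color 4 → {x1, x3, x5}.
That is already a proper 4-coloring.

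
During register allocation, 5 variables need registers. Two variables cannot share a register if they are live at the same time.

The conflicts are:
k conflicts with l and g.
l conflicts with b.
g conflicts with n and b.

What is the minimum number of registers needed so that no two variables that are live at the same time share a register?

l and b conflict, so at least 2 registers are needed.
Using 2 registers: k=2, l=1, g=1, n=2, b=2. Every pair that conflicts lands in different registers.

2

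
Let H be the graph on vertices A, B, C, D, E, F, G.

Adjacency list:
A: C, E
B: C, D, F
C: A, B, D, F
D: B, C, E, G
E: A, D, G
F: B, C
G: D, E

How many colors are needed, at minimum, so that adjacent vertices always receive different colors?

3

B, C, D are mutually adjacent, so at least 3 colors are needed.
3 colors suffice: color 1 → {A, D, F}; color 2 → {C, E}; color 3 → {B, G}. No two adjacent vertices share a color.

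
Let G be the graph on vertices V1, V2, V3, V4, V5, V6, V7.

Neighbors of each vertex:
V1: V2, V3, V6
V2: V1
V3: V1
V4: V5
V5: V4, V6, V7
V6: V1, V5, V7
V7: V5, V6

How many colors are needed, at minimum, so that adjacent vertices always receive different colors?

3

V5, V6, V7 are pairwise adjacent, so at least 3 colors are needed.
3 colors suffice: color 1 → {V2, V3, V4, V6}; color 2 → {V1, V5}; color 3 → {V7}. Every edge joins two different colors.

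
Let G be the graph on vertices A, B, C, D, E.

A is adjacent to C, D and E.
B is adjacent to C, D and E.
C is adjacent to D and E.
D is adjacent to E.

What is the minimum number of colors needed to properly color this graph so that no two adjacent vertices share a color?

B, C, D, E are mutually adjacent (a clique of size 4), so at least 4 colors are needed.
4 colors suffice: color 1 → {C}; color 2 → {E}; color 3 → {D}; color 4 → {A, B}. No two adjacent vertices share a color.

4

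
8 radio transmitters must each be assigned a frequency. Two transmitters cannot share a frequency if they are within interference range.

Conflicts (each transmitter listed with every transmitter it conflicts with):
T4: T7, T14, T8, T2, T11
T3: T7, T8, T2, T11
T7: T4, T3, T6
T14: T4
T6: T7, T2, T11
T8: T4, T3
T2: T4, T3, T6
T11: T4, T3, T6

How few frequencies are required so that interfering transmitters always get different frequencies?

2

T4 and T14 conflict, so at least 2 frequencies are needed.
A valid assignment using 2 frequencies: T4=1, T3=1, T7=2, T14=2, T6=1, T8=2, T2=2, T11=2. Each listed conflict is separated.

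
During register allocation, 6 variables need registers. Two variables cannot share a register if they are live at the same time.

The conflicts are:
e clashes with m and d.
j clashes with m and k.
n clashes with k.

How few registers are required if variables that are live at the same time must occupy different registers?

2

j and m conflict, so at least 2 registers are needed.
2 registers suffice: register 1 → {m, d, k}; register 2 → {e, j, n}. No two conflicting variables share a register.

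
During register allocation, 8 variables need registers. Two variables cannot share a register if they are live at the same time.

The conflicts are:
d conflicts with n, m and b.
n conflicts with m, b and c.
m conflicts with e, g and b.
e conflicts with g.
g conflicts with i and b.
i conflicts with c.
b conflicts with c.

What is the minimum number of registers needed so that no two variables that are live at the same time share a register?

4

d, n, m, b pairwise conflict, so at least 4 registers are needed.
A valid assignment using 4 registers: d=4, n=3, m=1, e=2, g=3, i=2, b=2, c=1. Each listed conflict is separated.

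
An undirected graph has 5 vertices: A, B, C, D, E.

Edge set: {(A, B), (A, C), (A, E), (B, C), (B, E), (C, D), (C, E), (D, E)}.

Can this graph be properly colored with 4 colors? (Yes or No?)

Yes

The chromatic number is 4. A, B, C, E are mutually adjacent (a clique of size 4), so at least 4 colors are needed.
4 colors suffice: color red → {C}; color blue → {E}; color green → {B, D}; color yellow → {A}.
That is already a proper 4-coloring.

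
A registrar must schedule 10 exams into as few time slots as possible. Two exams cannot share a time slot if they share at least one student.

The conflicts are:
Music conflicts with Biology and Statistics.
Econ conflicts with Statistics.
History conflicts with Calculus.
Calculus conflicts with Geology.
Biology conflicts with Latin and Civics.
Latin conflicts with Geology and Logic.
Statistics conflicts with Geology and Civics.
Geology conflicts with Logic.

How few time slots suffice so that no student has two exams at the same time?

3

Latin, Geology, Logic all conflict with each other, so at least 3 time slots are needed.
3 time slots suffice: time slot 1 → {Calculus, Biology, Statistics, Logic}; time slot 2 → {Music, Econ, History, Geology, Civics}; time slot 3 → {Latin}. No two conflicting exams share a time slot.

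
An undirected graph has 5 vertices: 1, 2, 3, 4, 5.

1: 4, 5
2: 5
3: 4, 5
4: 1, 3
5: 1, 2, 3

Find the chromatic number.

3 and 5 are adjacent, so at least 2 colors are needed.
2 colors suffice: 1=b, 2=b, 3=b, 4=a, 5=a. Each edge has distinct colors on its endpoints.

2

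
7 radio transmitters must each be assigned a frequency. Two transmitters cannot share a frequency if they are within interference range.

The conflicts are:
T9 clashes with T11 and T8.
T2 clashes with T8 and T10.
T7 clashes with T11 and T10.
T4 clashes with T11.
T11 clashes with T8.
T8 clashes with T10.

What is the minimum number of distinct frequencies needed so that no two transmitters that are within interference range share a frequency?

3

T2, T8, T10 pairwise conflict, so at least 3 frequencies are needed.
A valid assignment using 3 frequencies: T9=3, T2=3, T7=2, T4=2, T11=1, T8=2, T10=1. No two conflicting transmitters share a frequency.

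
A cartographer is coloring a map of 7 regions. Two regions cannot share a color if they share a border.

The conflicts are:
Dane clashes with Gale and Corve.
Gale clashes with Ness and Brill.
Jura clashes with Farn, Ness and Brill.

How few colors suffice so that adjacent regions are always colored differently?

2

Jura and Brill conflict, so at least 2 colors are needed.
A valid assignment using 2 colors: Dane=2, Gale=1, Corve=1, Jura=1, Farn=2, Ness=2, Brill=2. Every pair that conflicts lands in different colors.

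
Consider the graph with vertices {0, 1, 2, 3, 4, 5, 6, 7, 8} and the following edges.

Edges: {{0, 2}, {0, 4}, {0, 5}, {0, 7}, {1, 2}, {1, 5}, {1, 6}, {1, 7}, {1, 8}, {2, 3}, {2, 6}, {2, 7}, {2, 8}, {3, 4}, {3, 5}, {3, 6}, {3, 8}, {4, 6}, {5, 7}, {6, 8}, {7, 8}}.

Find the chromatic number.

4

1, 2, 7, 8 are pairwise adjacent (a clique of size 4), so at least 4 colors are needed.
4 colors suffice: color red → {2, 4, 5}; color blue → {6, 7}; color green → {0, 1, 3}; color yellow → {8}. Each edge has distinct colors on its endpoints.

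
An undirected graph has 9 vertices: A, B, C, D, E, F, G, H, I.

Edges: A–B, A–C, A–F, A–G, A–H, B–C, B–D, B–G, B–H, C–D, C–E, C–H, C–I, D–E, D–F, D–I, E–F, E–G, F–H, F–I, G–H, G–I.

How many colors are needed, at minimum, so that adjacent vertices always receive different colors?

A, B, G, H are pairwise adjacent (a clique of size 4), so at least 4 colors are needed.
One proper 4-coloring: A=blue, B=yellow, C=red, D=blue, E=green, F=red, G=red, H=green, I=green. Every edge joins two different colors.

4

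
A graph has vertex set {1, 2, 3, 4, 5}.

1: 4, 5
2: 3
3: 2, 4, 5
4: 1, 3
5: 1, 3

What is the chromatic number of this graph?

3 and 4 are adjacent, so at least 2 colors are needed.
2 colors suffice: 1=a, 2=b, 3=a, 4=b, 5=b. No two adjacent vertices share a color.

2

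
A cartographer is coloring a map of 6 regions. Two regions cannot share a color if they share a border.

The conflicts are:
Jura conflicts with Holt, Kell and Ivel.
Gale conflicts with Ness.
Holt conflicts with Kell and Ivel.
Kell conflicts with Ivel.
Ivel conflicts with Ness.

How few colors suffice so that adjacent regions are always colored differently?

Jura, Holt, Kell, Ivel are mutually in conflict, so at least 4 colors are needed.
4 colors suffice: color 1 → {Gale, Ivel}; color 2 → {Jura, Ness}; color 3 → {Holt}; color 4 → {Kell}. Every pair that conflicts lands in different colors.

4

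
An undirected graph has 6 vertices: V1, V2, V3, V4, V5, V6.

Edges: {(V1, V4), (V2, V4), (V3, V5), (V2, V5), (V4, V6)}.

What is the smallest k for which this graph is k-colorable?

2

V4 and V6 are adjacent, so at least 2 colors are needed.
2 colors suffice: color red → {V4, V5}; color blue → {V1, V2, V3, V6}. Each edge has distinct colors on its endpoints.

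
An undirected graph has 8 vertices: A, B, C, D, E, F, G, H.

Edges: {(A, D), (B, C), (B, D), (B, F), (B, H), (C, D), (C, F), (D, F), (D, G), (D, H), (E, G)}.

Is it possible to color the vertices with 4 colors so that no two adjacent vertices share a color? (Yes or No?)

The chromatic number is 4. B, C, D, F are mutually adjacent (a clique of size 4), so at least 4 colors are needed.
4 colors suffice: color red → {D, E}; color blue → {A, B, G}; color green → {F, H}; color yellow → {C}.
That is already a proper 4-coloring.

Yes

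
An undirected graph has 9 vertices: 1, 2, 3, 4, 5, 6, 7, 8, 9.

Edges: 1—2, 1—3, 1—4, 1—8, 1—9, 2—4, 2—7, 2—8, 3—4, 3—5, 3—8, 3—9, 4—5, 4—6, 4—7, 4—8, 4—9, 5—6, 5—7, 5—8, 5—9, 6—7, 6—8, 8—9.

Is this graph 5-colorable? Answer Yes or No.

Yes

The chromatic number is 5. 3, 4, 5, 8, 9 form a clique, so at least 5 colors are needed.
5 colors suffice: color red → {4}; color blue → {7, 8}; color green → {1, 5}; color yellow → {2, 6, 9}; color purple → {3}.
That is already a proper 5-coloring.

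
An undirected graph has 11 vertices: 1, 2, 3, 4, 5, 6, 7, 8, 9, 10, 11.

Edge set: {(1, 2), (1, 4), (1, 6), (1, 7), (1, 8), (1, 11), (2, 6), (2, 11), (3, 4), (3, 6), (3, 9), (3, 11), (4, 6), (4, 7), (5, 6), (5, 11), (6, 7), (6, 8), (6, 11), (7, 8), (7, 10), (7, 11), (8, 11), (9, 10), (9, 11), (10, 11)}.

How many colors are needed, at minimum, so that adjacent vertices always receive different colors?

1, 6, 7, 8, 11 are mutually adjacent (a clique of size 5), so at least 5 colors are needed.
5 colors suffice: color red → {4, 11}; color blue → {6, 9}; color green → {1, 3, 5, 10}; color yellow → {2, 7}; color purple → {8}. No two adjacent vertices share a color.

5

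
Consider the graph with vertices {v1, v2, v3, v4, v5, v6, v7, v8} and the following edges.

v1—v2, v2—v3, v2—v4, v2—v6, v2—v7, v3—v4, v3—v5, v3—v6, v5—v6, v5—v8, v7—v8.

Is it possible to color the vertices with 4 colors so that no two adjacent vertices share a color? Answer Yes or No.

Yes

The chromatic number is 3. v2, v3, v4 are pairwise adjacent, so at least 3 colors are needed.
A valid assignment using 3 colors: v1=B, v2=R, v3=B, v4=G, v5=R, v6=G, v7=B, v8=G.
Since 4 ≥ 3, a proper 4-coloring certainly exists.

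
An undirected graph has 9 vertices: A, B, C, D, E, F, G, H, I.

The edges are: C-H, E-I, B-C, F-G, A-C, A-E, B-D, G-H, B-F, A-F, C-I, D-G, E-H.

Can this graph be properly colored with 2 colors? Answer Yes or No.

The cycle B-C-H-G-F-B has odd length 5, so it cannot be 2-colored; at least 3 colors are needed.
So 2 colors are not enough.

No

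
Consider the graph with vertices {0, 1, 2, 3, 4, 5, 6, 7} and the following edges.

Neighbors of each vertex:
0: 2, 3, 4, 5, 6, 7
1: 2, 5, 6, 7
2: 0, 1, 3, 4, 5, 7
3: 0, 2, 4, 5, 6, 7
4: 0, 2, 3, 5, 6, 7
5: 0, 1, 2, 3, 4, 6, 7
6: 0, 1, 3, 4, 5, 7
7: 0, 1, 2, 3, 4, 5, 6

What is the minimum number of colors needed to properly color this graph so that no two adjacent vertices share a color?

0, 3, 4, 5, 6, 7 are pairwise adjacent (a clique of size 6), so at least 6 colors are needed.
6 colors suffice: 0=e, 1=d, 2=c, 3=d, 4=f, 5=a, 6=c, 7=b. Every edge joins two different colors.

6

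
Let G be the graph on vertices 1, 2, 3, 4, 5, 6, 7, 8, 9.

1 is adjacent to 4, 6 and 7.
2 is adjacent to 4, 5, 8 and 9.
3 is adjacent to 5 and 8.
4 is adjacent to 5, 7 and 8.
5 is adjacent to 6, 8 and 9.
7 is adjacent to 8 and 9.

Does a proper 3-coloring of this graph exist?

2, 4, 5, 8 are mutually adjacent (a clique of size 4), so at least 4 colors are needed.
So 3 colors are not enough.

No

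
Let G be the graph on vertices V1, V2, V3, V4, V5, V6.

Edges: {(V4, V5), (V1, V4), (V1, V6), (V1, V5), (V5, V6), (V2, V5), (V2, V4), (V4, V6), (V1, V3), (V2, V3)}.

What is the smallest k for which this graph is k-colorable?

V1, V4, V5, V6 are pairwise adjacent (a clique of size 4), so at least 4 colors are needed.
4 colors suffice: color 1 → {V3, V5}; color 2 → {V1, V2}; color 3 → {V4}; color 4 → {V6}. Every edge joins two different colors.

4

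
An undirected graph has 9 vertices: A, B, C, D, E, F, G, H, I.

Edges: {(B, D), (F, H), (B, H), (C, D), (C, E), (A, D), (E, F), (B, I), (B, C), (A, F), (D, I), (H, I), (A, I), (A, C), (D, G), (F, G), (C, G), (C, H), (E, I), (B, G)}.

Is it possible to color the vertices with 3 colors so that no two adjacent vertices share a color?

B, C, D, G are mutually adjacent (a clique of size 4), so at least 4 colors are needed.
So 3 colors are not enough.

No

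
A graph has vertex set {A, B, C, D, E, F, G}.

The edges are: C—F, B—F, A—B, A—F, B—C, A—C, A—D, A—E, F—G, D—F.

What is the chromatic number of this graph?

4

A, B, C, F are mutually adjacent (a clique of size 4), so at least 4 colors are needed.
4 colors suffice: A=1, B=3, C=4, D=3, E=2, F=2, G=1. Every edge joins two different colors.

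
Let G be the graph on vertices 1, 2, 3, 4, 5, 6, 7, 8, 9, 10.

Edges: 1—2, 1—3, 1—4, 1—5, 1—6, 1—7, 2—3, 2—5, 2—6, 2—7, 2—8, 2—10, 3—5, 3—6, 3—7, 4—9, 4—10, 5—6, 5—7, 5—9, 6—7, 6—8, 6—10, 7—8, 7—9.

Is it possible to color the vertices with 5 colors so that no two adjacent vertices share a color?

1, 2, 3, 5, 6, 7 are pairwise adjacent (a clique of size 6), so at least 6 colors are needed.
So 5 colors are not enough.

No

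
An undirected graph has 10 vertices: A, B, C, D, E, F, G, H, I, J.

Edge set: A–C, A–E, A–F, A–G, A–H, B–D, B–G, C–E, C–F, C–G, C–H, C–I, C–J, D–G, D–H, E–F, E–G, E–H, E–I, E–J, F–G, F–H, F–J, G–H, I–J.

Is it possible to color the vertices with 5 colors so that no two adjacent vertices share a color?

No

A, C, E, F, G, H are mutually adjacent (a clique of size 6), so at least 6 colors are needed.
So 5 colors are not enough.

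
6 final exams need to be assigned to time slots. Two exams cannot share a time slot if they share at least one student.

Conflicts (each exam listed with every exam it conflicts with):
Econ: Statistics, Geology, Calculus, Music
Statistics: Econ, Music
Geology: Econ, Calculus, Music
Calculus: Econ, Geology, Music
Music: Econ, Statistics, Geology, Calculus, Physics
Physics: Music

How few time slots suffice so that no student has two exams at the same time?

Econ, Geology, Calculus, Music pairwise conflict, so at least 4 time slots are needed.
4 time slots suffice: time slot 1 → {Music}; time slot 2 → {Econ, Physics}; time slot 3 → {Statistics, Geology}; time slot 4 → {Calculus}. No two conflicting exams share a time slot.

4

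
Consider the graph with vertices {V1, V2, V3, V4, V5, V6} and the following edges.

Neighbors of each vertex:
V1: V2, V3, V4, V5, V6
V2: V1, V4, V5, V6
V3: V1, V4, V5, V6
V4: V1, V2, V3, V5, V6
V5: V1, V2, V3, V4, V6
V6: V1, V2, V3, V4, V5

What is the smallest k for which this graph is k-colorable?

V1, V3, V4, V5, V6 form a clique, so at least 5 colors are needed.
5 colors suffice: color R → {V5}; color B → {V6}; color G → {V1}; color Y → {V4}; color P → {V2, V3}. No two adjacent vertices share a color.

5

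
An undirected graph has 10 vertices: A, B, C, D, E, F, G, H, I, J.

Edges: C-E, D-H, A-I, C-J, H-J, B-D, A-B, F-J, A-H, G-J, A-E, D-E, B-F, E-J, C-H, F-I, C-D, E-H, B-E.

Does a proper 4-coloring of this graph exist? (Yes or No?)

Yes

The chromatic number is 4. C, E, H, J are mutually adjacent (a clique of size 4), so at least 4 colors are needed.
4 colors suffice: color 1 → {E, F, G}; color 2 → {B, H, I}; color 3 → {A, D, J}; color 4 → {C}.
That is already a proper 4-coloring.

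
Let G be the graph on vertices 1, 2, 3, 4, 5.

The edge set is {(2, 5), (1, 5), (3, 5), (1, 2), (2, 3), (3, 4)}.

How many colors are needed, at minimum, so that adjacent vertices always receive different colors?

1, 2, 5 are pairwise adjacent, so at least 3 colors are needed.
3 colors suffice: color red → {2, 4}; color blue → {5}; color green → {1, 3}. Every edge joins two different colors.

3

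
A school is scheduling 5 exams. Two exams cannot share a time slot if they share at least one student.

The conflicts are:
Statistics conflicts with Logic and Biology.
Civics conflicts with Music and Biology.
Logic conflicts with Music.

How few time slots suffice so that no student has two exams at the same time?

The cycle Civics-Music-Logic-Statistics-Biology-Civics has odd length 5, so it cannot be 2-colored; at least 3 time slots are needed.
3 time slots suffice: time slot 1 → {Civics, Logic}; time slot 2 → {Statistics, Music}; time slot 3 → {Biology}. Every pair that conflicts lands in different time slots.

3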